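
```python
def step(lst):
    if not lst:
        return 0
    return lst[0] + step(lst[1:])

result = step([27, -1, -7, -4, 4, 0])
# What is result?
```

27 + (-1) + (-7) + (-4) + 4 + 0 + 0 = 19

Answer: 19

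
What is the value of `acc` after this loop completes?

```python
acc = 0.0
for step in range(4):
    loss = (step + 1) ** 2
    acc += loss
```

Sum of squared losses 1² + 2² + ... + 4²
`acc` takes the values: 0.0 → 1.0 → 5.0 → 14.0 → 30.0

Answer: 30.0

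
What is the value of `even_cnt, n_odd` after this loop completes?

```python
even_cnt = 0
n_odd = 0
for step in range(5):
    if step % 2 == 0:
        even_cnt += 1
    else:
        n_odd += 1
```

Count evens and odds in range(5)
`even_cnt, n_odd` takes the values: (0, 0) → (1, 0) → (1, 1) → (2, 1) → (2, 2) → (3, 2)

Answer: 3, 2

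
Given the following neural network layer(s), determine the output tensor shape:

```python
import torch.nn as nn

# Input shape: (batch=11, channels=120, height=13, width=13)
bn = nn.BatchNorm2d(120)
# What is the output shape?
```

Input: (11, 120, 13, 13) -> Output: (11, 120, 13, 13)

Answer: (11, 120, 13, 13)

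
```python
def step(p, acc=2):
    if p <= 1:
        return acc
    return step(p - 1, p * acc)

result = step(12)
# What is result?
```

Accumulator trace (n, acc): (12, 2) -> (11, 24) -> (10, 264) -> (9, 2640) -> (8, 23760) -> (7, 190080) -> (6, 1330560) -> (5, 7983360) -> (4, 39916800) -> (3, 159667200) -> (2, 479001600) -> (1, 958003200) -> return 958003200

Answer: 958003200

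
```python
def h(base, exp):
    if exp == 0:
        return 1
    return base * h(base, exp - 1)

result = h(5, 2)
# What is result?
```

h(5, 2) = 5 * 5 = 25

Answer: 25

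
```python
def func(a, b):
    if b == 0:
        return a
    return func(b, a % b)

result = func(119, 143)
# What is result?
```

func(119, 143) -> func(143, 119) -> func(119, 24) -> func(24, 23) -> func(23, 1) -> func(1, 0) -> 1

Answer: 1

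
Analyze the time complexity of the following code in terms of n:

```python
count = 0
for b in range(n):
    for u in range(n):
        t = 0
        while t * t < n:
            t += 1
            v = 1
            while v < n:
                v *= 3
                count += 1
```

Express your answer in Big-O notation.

Each loop level contributes: n × n × √n × log n. Multiplying the contributions gives O(n^2√n log n).

Answer: O(n^2√n log n)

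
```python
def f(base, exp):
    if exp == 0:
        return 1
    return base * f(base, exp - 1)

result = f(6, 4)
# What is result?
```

f(6, 4) = 6 * 6 * 6 * 6 = 1296

Answer: 1296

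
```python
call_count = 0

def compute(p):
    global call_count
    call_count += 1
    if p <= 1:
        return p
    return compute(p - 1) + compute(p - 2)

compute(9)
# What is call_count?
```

Calls(p) = 1 + Calls(p-1) + Calls(p-2); Calls(0)=Calls(1)=1. For p=9 this gives 109.

Answer: 109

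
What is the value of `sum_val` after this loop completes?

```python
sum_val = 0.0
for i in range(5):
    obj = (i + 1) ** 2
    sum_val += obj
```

Sum of squared losses 1² + 2² + ... + 5²
`sum_val` takes the values: 0.0 → 1.0 → 5.0 → 14.0 → 30.0 → 55.0

Answer: 55.0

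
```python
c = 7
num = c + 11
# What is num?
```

Trace:
`c = 7` → c = 7
`num = c + 11` → num = 18
So num = 18

Answer: 18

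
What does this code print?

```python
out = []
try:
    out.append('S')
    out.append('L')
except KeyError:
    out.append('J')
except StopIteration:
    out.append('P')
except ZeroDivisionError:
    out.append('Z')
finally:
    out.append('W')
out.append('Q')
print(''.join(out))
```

Execution trace: 'S' (try body) → 'L' (try body, no exception) → 'W' (finally) → 'Q' (after the try/except). Output: SLWQ

Answer: SLWQ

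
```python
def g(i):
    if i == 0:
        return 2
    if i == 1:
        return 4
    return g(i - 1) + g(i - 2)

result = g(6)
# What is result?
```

Build up from base cases: g(0)=2, g(1)=4, g(2)=6, g(3)=10, g(4)=16, g(5)=26, g(6)=42

Answer: 42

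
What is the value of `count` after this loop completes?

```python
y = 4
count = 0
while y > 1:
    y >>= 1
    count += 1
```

Count right shifts until 1
`count` takes the values: 0 → 1 → 2

Answer: 2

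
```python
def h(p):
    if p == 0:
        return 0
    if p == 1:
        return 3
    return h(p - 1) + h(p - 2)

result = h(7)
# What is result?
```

Build up from base cases: h(0)=0, h(1)=3, h(2)=3, h(3)=6, h(4)=9, h(5)=15, h(6)=24, ..., h(7)=39

Answer: 39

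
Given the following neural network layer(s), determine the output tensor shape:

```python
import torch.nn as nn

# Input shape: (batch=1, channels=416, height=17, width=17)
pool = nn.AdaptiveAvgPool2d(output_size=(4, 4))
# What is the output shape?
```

Input: (1, 416, 17, 17) -> Output: (1, 416, 4, 4)

Answer: (1, 416, 4, 4)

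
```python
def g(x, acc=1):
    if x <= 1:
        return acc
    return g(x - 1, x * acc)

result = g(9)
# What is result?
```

Accumulator trace (n, acc): (9, 1) -> (8, 9) -> (7, 72) -> (6, 504) -> (5, 3024) -> (4, 15120) -> (3, 60480) -> (2, 181440) -> (1, 362880) -> return 362880

Answer: 362880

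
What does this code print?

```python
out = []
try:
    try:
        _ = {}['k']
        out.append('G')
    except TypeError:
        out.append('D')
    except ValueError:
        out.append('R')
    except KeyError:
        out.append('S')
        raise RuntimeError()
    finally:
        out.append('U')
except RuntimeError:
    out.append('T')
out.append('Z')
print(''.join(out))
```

Execution trace: 'S' (inner except KeyError) → 'U' (inner finally) → 'T' (outer except RuntimeError) → 'Z' (after the try/except). Output: SUTZ

Answer: SUTZ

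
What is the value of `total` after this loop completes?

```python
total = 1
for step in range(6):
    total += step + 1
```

Start at 1, add 1 to 6 = 22
`total` takes the values: 1 → 2 → 4 → 7 → 11 → 16 → 22

Answer: 22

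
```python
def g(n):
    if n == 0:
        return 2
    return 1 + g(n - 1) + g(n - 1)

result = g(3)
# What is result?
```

g(n) = 1 + 2·g(n-1), g(0)=2. Closed form: (2+1)·2^3 - 1 = 23.

Answer: 23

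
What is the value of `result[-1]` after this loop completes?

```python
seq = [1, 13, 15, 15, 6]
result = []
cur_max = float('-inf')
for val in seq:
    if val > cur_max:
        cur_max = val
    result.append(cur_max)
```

Running max ends at 15
`result` takes the values: [] → [1] → [1, 13] → [1, 13, 15] → [1, 13, 15, 15] → [1, 13, 15, 15, 15]
So `result[-1]` = 15

Answer: 15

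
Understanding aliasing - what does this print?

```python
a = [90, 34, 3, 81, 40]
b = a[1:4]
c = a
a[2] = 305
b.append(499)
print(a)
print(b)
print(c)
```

Key concept: slice vs alias.
Step by step:
`a = [90, 34, 3, 81, 40]` → a = [90, 34, 3, 81, 40]
`b = a[1:4]` → b = [34, 3, 81]
`c = a` → c = [90, 34, 3, 81, 40] (same object as a)
`a[2] = 305` → a = [90, 34, 305, 81, 40] (same object as c); c = [90, 34, 305, 81, 40] (same object as a)
`b.append(499)` → b = [34, 3, 81, 499]
`print(a)` → prints [90, 34, 305, 81, 40]
`print(b)` → prints [34, 3, 81, 499]
`print(c)` → prints [90, 34, 305, 81, 40]

Answer:
[90, 34, 305, 81, 40]
[34, 3, 81, 499]
[90, 34, 305, 81, 40]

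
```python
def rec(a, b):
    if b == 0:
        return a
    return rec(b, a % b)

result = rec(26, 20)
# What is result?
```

rec(26, 20) -> rec(20, 6) -> rec(6, 2) -> rec(2, 0) -> 2

Answer: 2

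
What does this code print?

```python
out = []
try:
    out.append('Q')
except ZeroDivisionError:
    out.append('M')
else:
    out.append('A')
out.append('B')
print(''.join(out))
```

Execution trace: 'Q' (try body, no exception) → 'A' (else) → 'B' (after the try/except). Output: QAB

Answer: QAB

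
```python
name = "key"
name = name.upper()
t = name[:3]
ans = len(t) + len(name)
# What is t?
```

Trace:
`name = "key"` → name = 'key'
`name = name.upper()` → name = 'KEY'
`t = name[:3]` → t = 'KEY'
`ans = len(t) + len(name)` → ans = 6
So t = 'KEY'

Answer: 'KEY'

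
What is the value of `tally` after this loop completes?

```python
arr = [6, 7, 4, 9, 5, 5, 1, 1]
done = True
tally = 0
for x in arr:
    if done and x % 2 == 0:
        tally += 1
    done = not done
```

Count even values at even positions
`tally` takes the values: 0 → 1 → 2

Answer: 2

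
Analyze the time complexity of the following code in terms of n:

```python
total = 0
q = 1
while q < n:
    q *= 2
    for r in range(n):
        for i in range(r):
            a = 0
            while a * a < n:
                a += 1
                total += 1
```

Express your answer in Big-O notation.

Each loop level contributes: log n × n × n × √n. Multiplying the contributions gives O(n^2√n log n).

Answer: O(n^2√n log n)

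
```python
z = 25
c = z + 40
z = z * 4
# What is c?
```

Trace:
`z = 25` → z = 25
`c = z + 40` → c = 65
`z = z * 4` → z = 100
So c = 65

Answer: 65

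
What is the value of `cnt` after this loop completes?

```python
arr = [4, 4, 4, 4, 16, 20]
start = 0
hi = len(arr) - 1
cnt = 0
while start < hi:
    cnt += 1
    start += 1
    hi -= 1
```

Iterations until pointers meet (list length 6)
`cnt` takes the values: 0 → 1 → 2 → 3

Answer: 3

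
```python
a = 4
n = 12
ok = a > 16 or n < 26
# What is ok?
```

Trace:
`a = 4` → a = 4
`n = 12` → n = 12
`ok = a > 16 or n < 26` → ok = True
So ok = True

Answer: True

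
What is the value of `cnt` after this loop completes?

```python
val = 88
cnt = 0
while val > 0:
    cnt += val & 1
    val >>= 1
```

Count set bits in 88 (binary: 0b1011000)
`cnt` takes the values: 0 → 1 → 2 → 3

Answer: 3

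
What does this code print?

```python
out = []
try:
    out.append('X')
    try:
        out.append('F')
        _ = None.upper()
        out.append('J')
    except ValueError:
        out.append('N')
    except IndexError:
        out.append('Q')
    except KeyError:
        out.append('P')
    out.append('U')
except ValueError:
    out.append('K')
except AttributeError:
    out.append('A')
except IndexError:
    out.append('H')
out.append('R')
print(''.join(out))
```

Execution trace: 'X' (try body) → 'F' (inner try body) → 'A' (except AttributeError) → 'R' (after the try/except). Output: XFAR

Answer: XFAR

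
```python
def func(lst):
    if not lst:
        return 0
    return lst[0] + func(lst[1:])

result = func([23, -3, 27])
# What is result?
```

23 + (-3) + 27 + 0 = 47

Answer: 47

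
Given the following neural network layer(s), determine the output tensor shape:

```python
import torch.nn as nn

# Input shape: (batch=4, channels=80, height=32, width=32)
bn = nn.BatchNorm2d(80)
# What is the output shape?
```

Input: (4, 80, 32, 32) -> Output: (4, 80, 32, 32)

Answer: (4, 80, 32, 32)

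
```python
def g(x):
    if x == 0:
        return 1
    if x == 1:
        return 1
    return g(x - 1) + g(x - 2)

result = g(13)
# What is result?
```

Build up from base cases: g(0)=1, g(1)=1, g(2)=2, g(3)=3, g(4)=5, g(5)=8, g(6)=13, ..., g(13)=377

Answer: 377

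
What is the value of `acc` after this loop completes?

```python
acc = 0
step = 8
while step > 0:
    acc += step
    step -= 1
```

Sum 8 down to 1
`acc` takes the values: 0 → 8 → 15 → 21 → 26 → 30 → 33 → 35 → 36

Answer: 36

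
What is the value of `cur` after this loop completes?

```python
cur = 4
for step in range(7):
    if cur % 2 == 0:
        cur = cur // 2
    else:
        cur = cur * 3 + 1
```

Collatz-style transformation from 4
`cur` takes the values: 4 → 2 → 1 → 4 → 2 → 1 → 4 → 2

Answer: 2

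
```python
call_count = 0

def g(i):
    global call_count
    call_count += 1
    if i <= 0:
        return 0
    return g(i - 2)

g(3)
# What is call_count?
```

Linear recursion stepping by 2: 3 calls from i=3 down to ≤0.

Answer: 3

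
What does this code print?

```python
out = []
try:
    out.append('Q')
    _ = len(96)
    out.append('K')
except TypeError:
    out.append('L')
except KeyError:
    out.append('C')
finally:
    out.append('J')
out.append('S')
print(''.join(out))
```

Execution trace: 'Q' (try body) → 'L' (except TypeError) → 'J' (finally) → 'S' (after the try/except). Output: QLJS

Answer: QLJS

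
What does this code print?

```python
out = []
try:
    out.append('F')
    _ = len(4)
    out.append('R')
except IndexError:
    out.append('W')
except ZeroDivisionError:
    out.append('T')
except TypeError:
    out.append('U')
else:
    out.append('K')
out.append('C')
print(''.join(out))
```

Execution trace: 'F' (try body) → 'U' (except TypeError) → 'C' (after the try/except). Output: FUC

Answer: FUC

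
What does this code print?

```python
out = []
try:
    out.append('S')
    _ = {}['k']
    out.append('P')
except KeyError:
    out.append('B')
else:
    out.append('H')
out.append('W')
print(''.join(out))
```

Execution trace: 'S' (try body) → 'B' (except KeyError) → 'W' (after the try/except). Output: SBW

Answer: SBW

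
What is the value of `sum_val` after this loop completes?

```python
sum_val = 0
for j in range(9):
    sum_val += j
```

Sum of 0 to 8 = 36
`sum_val` takes the values: 0 → 1 → 3 → 6 → 10 → 15 → 21 → 28 → 36

Answer: 36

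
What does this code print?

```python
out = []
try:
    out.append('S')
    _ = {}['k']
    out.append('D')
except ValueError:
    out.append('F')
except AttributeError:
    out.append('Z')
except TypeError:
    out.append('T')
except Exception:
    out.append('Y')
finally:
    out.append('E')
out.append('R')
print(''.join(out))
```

Execution trace: 'S' (try body) → 'Y' (except Exception) → 'E' (finally) → 'R' (after the try/except). Output: SYER

Answer: SYER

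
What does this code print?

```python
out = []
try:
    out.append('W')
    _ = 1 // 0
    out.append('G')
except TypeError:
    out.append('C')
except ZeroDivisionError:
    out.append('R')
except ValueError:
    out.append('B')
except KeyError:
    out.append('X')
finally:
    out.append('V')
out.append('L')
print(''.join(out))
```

Execution trace: 'W' (try body) → 'R' (except ZeroDivisionError) → 'V' (finally) → 'L' (after the try/except). Output: WRVL

Answer: WRVL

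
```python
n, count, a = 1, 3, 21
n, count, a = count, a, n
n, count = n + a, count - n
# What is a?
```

Trace:
`n, count, a = 1, 3, 21` → n = 1; count = 3; a = 21
`n, count, a = count, a, n` → n = 3; count = 21; a = 1
`n, count = n + a, count - n` → n = 4; count = 18
So a = 1

Answer: 1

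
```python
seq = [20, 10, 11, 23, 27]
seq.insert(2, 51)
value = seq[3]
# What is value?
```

Trace:
`seq = [20, 10, 11, 23, 27]` → seq = [20, 10, 11, 23, 27]
`seq.insert(2, 51)` → seq = [20, 10, 51, 11, 23, 27]
`value = seq[3]` → value = 11
So value = 11

Answer: 11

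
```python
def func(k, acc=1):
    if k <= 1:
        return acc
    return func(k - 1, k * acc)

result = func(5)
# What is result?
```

Accumulator trace (n, acc): (5, 1) -> (4, 5) -> (3, 20) -> (2, 60) -> (1, 120) -> return 120

Answer: 120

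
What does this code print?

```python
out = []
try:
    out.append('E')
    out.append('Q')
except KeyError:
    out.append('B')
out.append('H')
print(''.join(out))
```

Execution trace: 'E' (try body) → 'Q' (try body, no exception) → 'H' (after the try/except). Output: EQH

Answer: EQH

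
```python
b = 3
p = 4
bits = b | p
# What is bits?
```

Trace:
`b = 3` → b = 3
`p = 4` → p = 4
`bits = b | p` → bits = 7
So bits = 7

Answer: 7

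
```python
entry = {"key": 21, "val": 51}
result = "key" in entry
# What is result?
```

Trace:
`entry = {"key": 21, "val": 51}` → entry = {'key': 21, 'val': 51}
`result = "key" in entry` → result = True
So result = True

Answer: True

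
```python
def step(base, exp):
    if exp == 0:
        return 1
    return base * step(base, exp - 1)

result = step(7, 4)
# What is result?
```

step(7, 4) = 7 * 7 * 7 * 7 = 2401

Answer: 2401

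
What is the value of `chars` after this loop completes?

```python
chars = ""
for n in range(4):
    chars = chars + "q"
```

Repeat 'q' 4 times
`chars` takes the values: "" → "q" → "qq" → "qqq" → "qqqq"

Answer: "qqqq"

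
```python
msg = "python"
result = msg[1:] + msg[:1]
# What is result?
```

Trace:
`msg = "python"` → msg = 'python'
`result = msg[1:] + msg[:1]` → result = 'ythonp'
So result = 'ythonp'

Answer: 'ythonp'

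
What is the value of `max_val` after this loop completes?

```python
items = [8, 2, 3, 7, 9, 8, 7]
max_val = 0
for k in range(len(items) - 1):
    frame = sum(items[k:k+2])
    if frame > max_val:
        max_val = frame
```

Max sum of 2-element window in [8, 2, 3, 7, 9, 8, 7]
`max_val` takes the values: 0 → 10 → 16 → 17

Answer: 17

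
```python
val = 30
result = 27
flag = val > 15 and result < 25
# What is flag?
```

Trace:
`val = 30` → val = 30
`result = 27` → result = 27
`flag = val > 15 and result < 25` → flag = False
So flag = False

Answer: False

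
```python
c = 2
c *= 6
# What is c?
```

Trace:
`c = 2` → c = 2
`c *= 6` → c = 12
So c = 12

Answer: 12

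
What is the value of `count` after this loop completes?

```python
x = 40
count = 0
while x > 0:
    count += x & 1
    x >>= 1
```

Count set bits in 40 (binary: 0b101000)
`count` takes the values: 0 → 1 → 2

Answer: 2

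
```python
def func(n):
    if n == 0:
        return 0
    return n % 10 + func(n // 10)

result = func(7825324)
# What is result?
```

Sum of digits of 7825324: 4 + 2 + 3 + 5 + 2 + 8 + 7 = 31

Answer: 31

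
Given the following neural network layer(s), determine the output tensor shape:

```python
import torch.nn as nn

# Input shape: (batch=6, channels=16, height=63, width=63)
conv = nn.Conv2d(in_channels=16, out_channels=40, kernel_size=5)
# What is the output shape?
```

Input: (6, 16, 63, 63) -> Output: (6, 40, 59, 59)

Answer: (6, 40, 59, 59)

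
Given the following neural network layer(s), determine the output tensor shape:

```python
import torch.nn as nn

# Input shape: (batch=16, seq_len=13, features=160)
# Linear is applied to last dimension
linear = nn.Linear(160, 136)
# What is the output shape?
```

Input: (16, 13, 160) -> Output: (16, 13, 136)

Answer: (16, 13, 136)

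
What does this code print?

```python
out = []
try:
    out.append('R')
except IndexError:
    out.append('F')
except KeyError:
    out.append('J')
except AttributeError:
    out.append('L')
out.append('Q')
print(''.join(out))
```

Execution trace: 'R' (try body, no exception) → 'Q' (after the try/except). Output: RQ

Answer: RQ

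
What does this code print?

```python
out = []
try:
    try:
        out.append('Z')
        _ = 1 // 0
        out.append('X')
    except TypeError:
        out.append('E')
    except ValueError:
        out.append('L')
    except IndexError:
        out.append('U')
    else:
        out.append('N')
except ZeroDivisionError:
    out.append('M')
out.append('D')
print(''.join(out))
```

Execution trace: 'Z' (try body) → 'M' (outer except ZeroDivisionError) → 'D' (after the try/except). Output: ZMD

Answer: ZMD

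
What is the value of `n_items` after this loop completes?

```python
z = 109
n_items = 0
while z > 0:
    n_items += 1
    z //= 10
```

Count digits by repeated division by 10
`n_items` takes the values: 0 → 1 → 2 → 3

Answer: 3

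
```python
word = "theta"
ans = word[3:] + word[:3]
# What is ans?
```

Trace:
`word = "theta"` → word = 'theta'
`ans = word[3:] + word[:3]` → ans = 'tathe'
So ans = 'tathe'

Answer: 'tathe'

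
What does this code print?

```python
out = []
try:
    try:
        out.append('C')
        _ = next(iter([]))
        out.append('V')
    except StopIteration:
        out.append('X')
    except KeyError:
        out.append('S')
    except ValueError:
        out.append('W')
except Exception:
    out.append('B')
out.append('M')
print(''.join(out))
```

Execution trace: 'C' (inner try body) → 'X' (inner except StopIteration) → 'M' (after the try/except). Output: CXM

Answer: CXM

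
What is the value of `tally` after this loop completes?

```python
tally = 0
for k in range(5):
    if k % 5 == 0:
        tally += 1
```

Count numbers divisible by 5 in range(5)
`tally` takes the values: 0 → 1

Answer: 1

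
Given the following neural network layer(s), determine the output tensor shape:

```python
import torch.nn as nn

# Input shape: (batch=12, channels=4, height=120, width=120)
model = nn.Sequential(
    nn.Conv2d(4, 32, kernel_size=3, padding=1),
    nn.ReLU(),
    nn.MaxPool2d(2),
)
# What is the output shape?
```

Input: (12, 4, 120, 120) -> after Conv2d: (12, 32, 120, 120) -> after ReLU: (12, 32, 120, 120) -> Output: (12, 32, 60, 60)

Answer: (12, 32, 60, 60)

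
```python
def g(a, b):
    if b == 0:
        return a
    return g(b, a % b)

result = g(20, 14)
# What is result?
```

g(20, 14) -> g(14, 6) -> g(6, 2) -> g(2, 0) -> 2

Answer: 2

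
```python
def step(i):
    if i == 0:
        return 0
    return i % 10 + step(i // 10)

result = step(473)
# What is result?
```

Sum of digits of 473: 3 + 7 + 4 = 14

Answer: 14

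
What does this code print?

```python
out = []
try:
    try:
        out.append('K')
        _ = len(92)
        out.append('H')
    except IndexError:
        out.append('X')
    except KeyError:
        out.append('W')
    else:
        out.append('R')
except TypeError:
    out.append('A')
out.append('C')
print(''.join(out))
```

Execution trace: 'K' (inner try body) → 'A' (outer except TypeError) → 'C' (after the try/except). Output: KAC

Answer: KAC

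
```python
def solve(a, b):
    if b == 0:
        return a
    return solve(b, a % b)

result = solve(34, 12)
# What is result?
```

solve(34, 12) -> solve(12, 10) -> solve(10, 2) -> solve(2, 0) -> 2

Answer: 2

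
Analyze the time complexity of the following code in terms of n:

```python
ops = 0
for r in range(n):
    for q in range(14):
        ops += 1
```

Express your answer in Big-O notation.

Each loop level contributes: n × 1. Multiplying the contributions gives O(n).

Answer: O(n)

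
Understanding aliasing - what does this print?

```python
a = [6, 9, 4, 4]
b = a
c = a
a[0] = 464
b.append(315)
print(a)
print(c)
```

Key concept: multiple aliases.
Step by step:
`a = [6, 9, 4, 4]` → a = [6, 9, 4, 4]
`b = a` → b = [6, 9, 4, 4] (same object as a)
`c = a` → c = [6, 9, 4, 4] (same object as a, b)
`a[0] = 464` → a = [464, 9, 4, 4] (same object as b, c); b = [464, 9, 4, 4] (same object as a, c); c = [464, 9, 4, 4] (same object as a, b)
`b.append(315)` → a = [464, 9, 4, 4, 315] (same object as b, c); b = [464, 9, 4, 4, 315] (same object as a, c); c = [464, 9, 4, 4, 315] (same object as a, b)
`print(a)` → prints [464, 9, 4, 4, 315]
`print(c)` → prints [464, 9, 4, 4, 315]

Answer:
[464, 9, 4, 4, 315]
[464, 9, 4, 4, 315]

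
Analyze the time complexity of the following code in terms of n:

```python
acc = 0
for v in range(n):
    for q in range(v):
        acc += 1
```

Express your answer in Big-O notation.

Each loop level contributes: n × n. Multiplying the contributions gives O(n^2).

Answer: O(n^2)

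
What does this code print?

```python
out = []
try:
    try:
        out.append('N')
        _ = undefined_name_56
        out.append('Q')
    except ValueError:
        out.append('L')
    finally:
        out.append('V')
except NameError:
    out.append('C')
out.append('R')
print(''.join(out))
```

Execution trace: 'N' (try body) → 'V' (finally) → 'C' (outer except NameError) → 'R' (after the try/except). Output: NVCR

Answer: NVCR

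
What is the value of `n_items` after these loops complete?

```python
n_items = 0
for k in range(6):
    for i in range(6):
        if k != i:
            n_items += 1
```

6² - 6 (exclude diagonal)
`n_items` takes the values: 0 → 1 → 2 → 3 → 4 → 5 → 6 → 7 → 8 → 9 → 10 → 11 → 12 → 13 → 14 → 15 → 16 → 17 → 18 → 19 → 20 → 21 → 22 → 23 → 24 → 25 → 26 → 27 → 28 → 29 → 30

Answer: 30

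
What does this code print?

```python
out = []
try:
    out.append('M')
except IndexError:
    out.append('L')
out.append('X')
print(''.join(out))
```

Execution trace: 'M' (try body, no exception) → 'X' (after the try/except). Output: MX

Answer: MX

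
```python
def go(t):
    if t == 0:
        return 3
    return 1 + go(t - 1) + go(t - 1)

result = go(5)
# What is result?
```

go(t) = 1 + 2·go(t-1), go(0)=3. Closed form: (3+1)·2^5 - 1 = 127.

Answer: 127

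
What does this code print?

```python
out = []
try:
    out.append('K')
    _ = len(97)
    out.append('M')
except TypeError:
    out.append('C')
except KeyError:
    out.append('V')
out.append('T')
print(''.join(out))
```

Execution trace: 'K' (try body) → 'C' (except TypeError) → 'T' (after the try/except). Output: KCT

Answer: KCT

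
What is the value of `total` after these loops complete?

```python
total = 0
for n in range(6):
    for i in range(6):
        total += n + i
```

Sum of all n+i for n,i in 6x6
`total` takes the values: 0 → 1 → 3 → 6 → 10 → 15 → 16 → 18 → 21 → 25 → 30 → 36 → 38 → 41 → 45 → 50 → 56 → 63 → 66 → 70 → 75 → 81 → 88 → 96 → 100 → 105 → 111 → 118 → 126 → 135 → 140 → 146 → 153 → 161 → 170 → 180

Answer: 180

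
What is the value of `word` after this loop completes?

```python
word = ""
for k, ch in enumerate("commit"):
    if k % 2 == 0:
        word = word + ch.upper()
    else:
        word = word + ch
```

Uppercase even positions in 'commit'
`word` takes the values: "" → "C" → "Co" → "CoM" → "CoMm" → "CoMmI" → "CoMmIt"

Answer: "CoMmIt"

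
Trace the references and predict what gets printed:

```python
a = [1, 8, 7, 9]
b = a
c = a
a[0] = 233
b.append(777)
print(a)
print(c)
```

Key concept: multiple aliases.
Step by step:
`a = [1, 8, 7, 9]` → a = [1, 8, 7, 9]
`b = a` → b = [1, 8, 7, 9] (same object as a)
`c = a` → c = [1, 8, 7, 9] (same object as a, b)
`a[0] = 233` → a = [233, 8, 7, 9] (same object as b, c); b = [233, 8, 7, 9] (same object as a, c); c = [233, 8, 7, 9] (same object as a, b)
`b.append(777)` → a = [233, 8, 7, 9, 777] (same object as b, c); b = [233, 8, 7, 9, 777] (same object as a, c); c = [233, 8, 7, 9, 777] (same object as a, b)
`print(a)` → prints [233, 8, 7, 9, 777]
`print(c)` → prints [233, 8, 7, 9, 777]

Answer:
[233, 8, 7, 9, 777]
[233, 8, 7, 9, 777]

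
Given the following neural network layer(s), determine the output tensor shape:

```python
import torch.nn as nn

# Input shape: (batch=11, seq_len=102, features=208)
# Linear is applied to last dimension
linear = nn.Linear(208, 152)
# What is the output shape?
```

Input: (11, 102, 208) -> Output: (11, 102, 152)

Answer: (11, 102, 152)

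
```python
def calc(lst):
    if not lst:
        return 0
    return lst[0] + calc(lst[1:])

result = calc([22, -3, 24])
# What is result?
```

22 + (-3) + 24 + 0 = 43

Answer: 43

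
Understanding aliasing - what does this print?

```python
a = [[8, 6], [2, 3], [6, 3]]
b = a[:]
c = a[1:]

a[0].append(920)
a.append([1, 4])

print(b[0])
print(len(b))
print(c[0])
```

Key concept: slice with nested mutation.
Step by step:
`a = [[8, 6], [2, 3], [6, 3]]` → a = [[8, 6], [2, 3], [6, 3]]
`b = a[:]` → b = [[8, 6], [2, 3], [6, 3]]
`c = a[1:]` → c = [[2, 3], [6, 3]]
`a[0].append(920)` → a = [[8, 6, 920], [2, 3], [6, 3]]; b = [[8, 6, 920], [2, 3], [6, 3]]
`a.append([1, 4])` → a = [[8, 6, 920], [2, 3], [6, 3], [1, 4]]
`print(b[0])` → prints [8, 6, 920]
`print(len(b))` → prints 3
`print(c[0])` → prints [2, 3]

Answer:
[8, 6, 920]
3
[2, 3]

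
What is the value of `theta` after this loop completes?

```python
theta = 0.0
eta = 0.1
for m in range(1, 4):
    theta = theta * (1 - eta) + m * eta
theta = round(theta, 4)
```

Moving average with lr=0.1
`theta` takes the values: 0.0 → 0.1 → 0.29 → 0.561

Answer: 0.561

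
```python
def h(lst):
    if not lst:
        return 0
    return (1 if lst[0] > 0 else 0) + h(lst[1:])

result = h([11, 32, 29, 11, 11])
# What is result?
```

Count of positive elements in [11, 32, 29, 11, 11] = 5

Answer: 5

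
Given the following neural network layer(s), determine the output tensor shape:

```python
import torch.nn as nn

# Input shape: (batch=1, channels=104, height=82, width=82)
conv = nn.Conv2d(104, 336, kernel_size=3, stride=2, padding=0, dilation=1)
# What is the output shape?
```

Input: (1, 104, 82, 82) -> Output: (1, 336, 40, 40)

Answer: (1, 336, 40, 40)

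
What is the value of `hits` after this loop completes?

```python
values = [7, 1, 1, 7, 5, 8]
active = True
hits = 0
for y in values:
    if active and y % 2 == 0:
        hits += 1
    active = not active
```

Count even values at even positions
`hits` takes the values: 0

Answer: 0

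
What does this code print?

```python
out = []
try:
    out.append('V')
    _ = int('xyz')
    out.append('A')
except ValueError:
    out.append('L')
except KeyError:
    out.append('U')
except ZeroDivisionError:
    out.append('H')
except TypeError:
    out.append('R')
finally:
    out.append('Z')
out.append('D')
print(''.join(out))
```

Execution trace: 'V' (try body) → 'L' (except ValueError) → 'Z' (finally) → 'D' (after the try/except). Output: VLZD

Answer: VLZD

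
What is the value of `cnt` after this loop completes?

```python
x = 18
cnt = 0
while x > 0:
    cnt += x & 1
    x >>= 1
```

Count set bits in 18 (binary: 0b10010)
`cnt` takes the values: 0 → 1 → 2

Answer: 2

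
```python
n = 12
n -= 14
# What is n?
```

Trace:
`n = 12` → n = 12
`n -= 14` → n = -2
So n = -2

Answer: -2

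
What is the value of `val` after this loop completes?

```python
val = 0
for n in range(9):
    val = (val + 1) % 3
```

Increment mod 3, 9 times = 0
`val` takes the values: 0 → 1 → 2 → 0 → 1 → 2 → 0 → 1 → 2 → 0

Answer: 0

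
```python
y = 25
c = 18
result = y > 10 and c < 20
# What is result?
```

Trace:
`y = 25` → y = 25
`c = 18` → c = 18
`result = y > 10 and c < 20` → result = True
So result = True

Answer: True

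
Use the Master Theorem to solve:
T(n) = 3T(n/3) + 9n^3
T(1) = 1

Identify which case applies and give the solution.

a=3, b=3, f(n)=9n^3. log_3(3) = 1. Since c=3 > 1 and the regularity condition holds (3(n/3)^3 = (3/3^3)n^3 with 3/3^3 < 1), Case 3 applies: T(n) = Θ(f(n)) = O(n^3).

Answer: O(n^3) - Case 3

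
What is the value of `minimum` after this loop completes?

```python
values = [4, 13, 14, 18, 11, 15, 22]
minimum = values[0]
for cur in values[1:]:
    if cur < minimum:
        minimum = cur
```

Minimum of [4, 13, 14, 18, 11, 15, 22]
`minimum` takes the values: 4

Answer: 4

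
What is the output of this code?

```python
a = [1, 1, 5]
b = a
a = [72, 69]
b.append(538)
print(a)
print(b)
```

Key concept: rebinding vs mutation: a is rebound to a new list, b still points at the original.
Step by step:
`a = [1, 1, 5]` → a = [1, 1, 5]
`b = a` → b = [1, 1, 5] (same object as a)
`a = [72, 69]` → a = [72, 69]
`b.append(538)` → b = [1, 1, 5, 538]
`print(a)` → prints [72, 69]
`print(b)` → prints [1, 1, 5, 538]

Answer:
[72, 69]
[1, 1, 5, 538]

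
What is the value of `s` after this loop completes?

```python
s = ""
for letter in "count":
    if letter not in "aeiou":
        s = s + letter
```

Remove vowels from 'count'
`s` takes the values: "" → "c" → "cn" → "cnt"

Answer: "cnt"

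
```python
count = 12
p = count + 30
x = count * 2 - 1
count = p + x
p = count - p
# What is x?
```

Trace:
`count = 12` → count = 12
`p = count + 30` → p = 42
`x = count * 2 - 1` → x = 23
`count = p + x` → count = 65
`p = count - p` → p = 23
So x = 23

Answer: 23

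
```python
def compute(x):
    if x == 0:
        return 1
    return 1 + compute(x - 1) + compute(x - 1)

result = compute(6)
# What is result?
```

compute(x) = 1 + 2·compute(x-1), compute(0)=1. Closed form: (1+1)·2^6 - 1 = 127.

Answer: 127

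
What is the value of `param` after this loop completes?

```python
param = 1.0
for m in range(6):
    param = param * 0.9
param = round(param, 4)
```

Exponential decay: 1.0 * 0.9^6
`param` takes the values: 1.0 → 0.9 → 0.81 → 0.729 → 0.6561 → 0.59049 → 0.531441 → 0.5314

Answer: 0.5314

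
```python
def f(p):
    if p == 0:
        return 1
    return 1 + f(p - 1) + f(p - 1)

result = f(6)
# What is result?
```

f(p) = 1 + 2·f(p-1), f(0)=1. Closed form: (1+1)·2^6 - 1 = 127.

Answer: 127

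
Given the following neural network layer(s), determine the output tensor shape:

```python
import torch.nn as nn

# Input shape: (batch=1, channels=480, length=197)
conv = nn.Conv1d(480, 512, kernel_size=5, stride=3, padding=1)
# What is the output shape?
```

Input: (1, 480, 197) -> Output: (1, 512, 65)

Answer: (1, 512, 65)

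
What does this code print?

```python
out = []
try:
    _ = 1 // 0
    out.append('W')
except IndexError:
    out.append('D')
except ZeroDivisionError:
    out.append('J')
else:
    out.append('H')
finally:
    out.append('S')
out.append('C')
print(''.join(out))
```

Execution trace: 'J' (except ZeroDivisionError) → 'S' (finally) → 'C' (after the try/except). Output: JSC

Answer: JSC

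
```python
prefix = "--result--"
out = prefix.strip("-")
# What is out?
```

Trace:
`prefix = "--result--"` → prefix = '--result--'
`out = prefix.strip("-")` → out = 'result'
So out = 'result'

Answer: 'result'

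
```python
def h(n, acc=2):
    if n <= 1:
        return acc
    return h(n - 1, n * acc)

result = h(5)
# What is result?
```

Accumulator trace (n, acc): (5, 2) -> (4, 10) -> (3, 40) -> (2, 120) -> (1, 240) -> return 240

Answer: 240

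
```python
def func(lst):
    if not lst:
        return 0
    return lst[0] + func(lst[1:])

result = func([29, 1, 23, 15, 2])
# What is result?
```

29 + 1 + 23 + 15 + 2 + 0 = 70

Answer: 70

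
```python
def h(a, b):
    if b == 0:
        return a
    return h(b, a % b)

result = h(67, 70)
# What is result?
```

h(67, 70) -> h(70, 67) -> h(67, 3) -> h(3, 1) -> h(1, 0) -> 1

Answer: 1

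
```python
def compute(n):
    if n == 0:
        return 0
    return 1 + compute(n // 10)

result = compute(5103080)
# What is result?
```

Count of digits of 5103080: 7

Answer: 7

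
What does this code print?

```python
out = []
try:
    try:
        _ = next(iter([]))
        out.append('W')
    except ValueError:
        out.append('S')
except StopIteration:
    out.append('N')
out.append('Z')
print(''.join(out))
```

Execution trace: 'N' (outer except StopIteration) → 'Z' (after the try/except). Output: NZ

Answer: NZ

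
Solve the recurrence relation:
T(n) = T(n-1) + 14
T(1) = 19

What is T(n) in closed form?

Unrolling: T(n) = T(1) + 14·(n-1) = 19 + 14(n-1) = 14n + 5.

Answer: T(n) = 14n + 5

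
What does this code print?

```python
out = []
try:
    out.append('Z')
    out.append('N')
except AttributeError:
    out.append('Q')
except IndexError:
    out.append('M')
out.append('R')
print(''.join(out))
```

Execution trace: 'Z' (try body) → 'N' (try body, no exception) → 'R' (after the try/except). Output: ZNR

Answer: ZNR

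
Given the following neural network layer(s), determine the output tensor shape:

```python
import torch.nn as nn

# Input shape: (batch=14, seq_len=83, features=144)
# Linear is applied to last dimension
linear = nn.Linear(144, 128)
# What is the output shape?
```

Input: (14, 83, 144) -> Output: (14, 83, 128)

Answer: (14, 83, 128)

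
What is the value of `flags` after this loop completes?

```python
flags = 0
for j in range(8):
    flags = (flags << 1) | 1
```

Build 8 consecutive 1-bits: 0b11111111
`flags` takes the values: 0 → 1 → 3 → 7 → 15 → 31 → 63 → 127 → 255

Answer: 255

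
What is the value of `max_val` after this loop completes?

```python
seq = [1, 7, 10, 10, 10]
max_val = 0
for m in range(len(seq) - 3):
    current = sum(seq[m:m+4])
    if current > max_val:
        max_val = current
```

Max sum of 4-element window in [1, 7, 10, 10, 10]
`max_val` takes the values: 0 → 28 → 37

Answer: 37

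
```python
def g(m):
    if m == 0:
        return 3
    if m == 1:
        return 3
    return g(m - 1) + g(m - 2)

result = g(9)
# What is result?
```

Build up from base cases: g(0)=3, g(1)=3, g(2)=6, g(3)=9, g(4)=15, g(5)=24, g(6)=39, ..., g(9)=165

Answer: 165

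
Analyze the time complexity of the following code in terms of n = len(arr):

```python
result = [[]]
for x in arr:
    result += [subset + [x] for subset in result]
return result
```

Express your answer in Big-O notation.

This is subset (power-set) generation — 2^n subsets, each materialised as a list of up to n elements. Time complexity: O(n · 2^n).

Answer: O(n · 2^n)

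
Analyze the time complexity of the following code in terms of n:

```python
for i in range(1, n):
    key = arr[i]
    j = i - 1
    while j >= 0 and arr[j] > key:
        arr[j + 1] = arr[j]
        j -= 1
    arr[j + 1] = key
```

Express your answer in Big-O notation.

This is Insertion sort. Time complexity: O(n²).

Answer: O(n²)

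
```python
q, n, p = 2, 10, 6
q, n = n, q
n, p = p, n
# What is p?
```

Trace:
`q, n, p = 2, 10, 6` → q = 2; n = 10; p = 6
`q, n = n, q` → q = 10; n = 2
`n, p = p, n` → n = 6; p = 2
So p = 2

Answer: 2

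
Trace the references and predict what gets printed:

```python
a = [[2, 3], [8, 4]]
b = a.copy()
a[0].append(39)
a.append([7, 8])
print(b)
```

Key concept: shallow copy with nested lists.
Step by step:
`a = [[2, 3], [8, 4]]` → a = [[2, 3], [8, 4]]
`b = a.copy()` → b = [[2, 3], [8, 4]]
`a[0].append(39)` → a = [[2, 3, 39], [8, 4]]; b = [[2, 3, 39], [8, 4]]
`a.append([7, 8])` → a = [[2, 3, 39], [8, 4], [7, 8]]
`print(b)` → prints [[2, 3, 39], [8, 4]]

Answer: [[2, 3, 39], [8, 4]]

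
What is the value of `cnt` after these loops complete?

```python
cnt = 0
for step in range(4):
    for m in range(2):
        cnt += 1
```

4 * 2 = 8
`cnt` takes the values: 0 → 1 → 2 → 3 → 4 → 5 → 6 → 7 → 8

Answer: 8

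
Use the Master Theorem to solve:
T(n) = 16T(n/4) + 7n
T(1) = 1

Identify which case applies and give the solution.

a=16, b=4, f(n)=7n. log_4(16) = 2. Since c=1 < 2, Case 1 applies: T(n) = Θ(n^log_b(a)) = O(n^2).

Answer: O(n^2) - Case 1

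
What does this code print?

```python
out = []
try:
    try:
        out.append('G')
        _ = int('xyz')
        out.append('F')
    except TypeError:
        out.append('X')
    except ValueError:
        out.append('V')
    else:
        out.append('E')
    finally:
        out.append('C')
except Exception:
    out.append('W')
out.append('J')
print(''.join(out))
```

Execution trace: 'G' (inner try body) → 'V' (inner except ValueError) → 'C' (inner finally) → 'J' (after the try/except). Output: GVCJ

Answer: GVCJ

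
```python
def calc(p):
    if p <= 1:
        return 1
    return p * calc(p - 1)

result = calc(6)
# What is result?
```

calc(6) = 6 * 5 * 4 * 3 * 2 * 1 = 720

Answer: 720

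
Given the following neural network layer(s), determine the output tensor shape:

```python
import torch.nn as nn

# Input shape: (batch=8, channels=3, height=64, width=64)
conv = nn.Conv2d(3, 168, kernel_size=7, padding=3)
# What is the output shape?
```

Input: (8, 3, 64, 64) -> Output: (8, 168, 64, 64)

Answer: (8, 168, 64, 64)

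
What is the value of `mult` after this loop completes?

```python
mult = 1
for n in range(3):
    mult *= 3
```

3^3 = 27
`mult` takes the values: 1 → 3 → 9 → 27

Answer: 27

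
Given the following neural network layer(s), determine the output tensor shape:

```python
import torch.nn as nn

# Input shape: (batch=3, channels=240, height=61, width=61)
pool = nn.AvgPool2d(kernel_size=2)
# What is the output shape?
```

Input: (3, 240, 61, 61) -> Output: (3, 240, 30, 30)

Answer: (3, 240, 30, 30)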